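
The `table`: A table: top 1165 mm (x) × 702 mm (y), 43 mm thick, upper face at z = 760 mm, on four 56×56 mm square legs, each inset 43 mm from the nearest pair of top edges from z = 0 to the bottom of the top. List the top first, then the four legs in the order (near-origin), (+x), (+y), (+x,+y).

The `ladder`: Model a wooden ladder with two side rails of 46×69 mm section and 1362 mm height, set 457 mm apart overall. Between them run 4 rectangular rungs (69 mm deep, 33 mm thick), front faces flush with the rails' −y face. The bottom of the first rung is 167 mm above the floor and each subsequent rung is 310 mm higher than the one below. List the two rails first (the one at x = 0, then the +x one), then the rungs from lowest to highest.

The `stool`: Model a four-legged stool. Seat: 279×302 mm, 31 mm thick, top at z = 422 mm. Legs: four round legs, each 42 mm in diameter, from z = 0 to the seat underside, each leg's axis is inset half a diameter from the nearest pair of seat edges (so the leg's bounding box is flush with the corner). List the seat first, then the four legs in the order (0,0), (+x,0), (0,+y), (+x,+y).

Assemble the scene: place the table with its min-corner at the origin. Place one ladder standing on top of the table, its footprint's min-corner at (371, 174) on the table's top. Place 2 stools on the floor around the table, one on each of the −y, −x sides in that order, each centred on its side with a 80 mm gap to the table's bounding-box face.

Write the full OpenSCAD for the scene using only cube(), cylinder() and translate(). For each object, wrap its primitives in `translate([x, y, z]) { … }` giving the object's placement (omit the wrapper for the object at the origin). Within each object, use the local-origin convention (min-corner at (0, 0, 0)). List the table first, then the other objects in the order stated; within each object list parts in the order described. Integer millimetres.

translate([0, 0, 717]) cube([1165, 702, 43]);
translate([43, 43, 0]) cube([56, 56, 717]);
translate([1066, 43, 0]) cube([56, 56, 717]);
translate([43, 603, 0]) cube([56, 56, 717]);
translate([1066, 603, 0]) cube([56, 56, 717]);
translate([371, 174, 760]) {
  cube([46, 69, 1362]);
  translate([411, 0, 0]) cube([46, 69, 1362]);
  translate([46, 0, 167]) cube([365, 69, 33]);
  translate([46, 0, 477]) cube([365, 69, 33]);
  translate([46, 0, 787]) cube([365, 69, 33]);
  translate([46, 0, 1097]) cube([365, 69, 33]);
}
translate([443, -382, 0]) {
  translate([0, 0, 391]) cube([279, 302, 31]);
  translate([21, 21, 0]) cylinder(h = 391, r = 21);
  translate([258, 21, 0]) cylinder(h = 391, r = 21);
  translate([21, 281, 0]) cylinder(h = 391, r = 21);
  translate([258, 281, 0]) cylinder(h = 391, r = 21);
}
translate([-359, 200, 0]) {
  translate([0, 0, 391]) cube([279, 302, 31]);
  translate([21, 21, 0]) cylinder(h = 391, r = 21);
  translate([258, 21, 0]) cylinder(h = 391, r = 21);
  translate([21, 281, 0]) cylinder(h = 391, r = 21);
  translate([258, 281, 0]) cylinder(h = 391, r = 21);
}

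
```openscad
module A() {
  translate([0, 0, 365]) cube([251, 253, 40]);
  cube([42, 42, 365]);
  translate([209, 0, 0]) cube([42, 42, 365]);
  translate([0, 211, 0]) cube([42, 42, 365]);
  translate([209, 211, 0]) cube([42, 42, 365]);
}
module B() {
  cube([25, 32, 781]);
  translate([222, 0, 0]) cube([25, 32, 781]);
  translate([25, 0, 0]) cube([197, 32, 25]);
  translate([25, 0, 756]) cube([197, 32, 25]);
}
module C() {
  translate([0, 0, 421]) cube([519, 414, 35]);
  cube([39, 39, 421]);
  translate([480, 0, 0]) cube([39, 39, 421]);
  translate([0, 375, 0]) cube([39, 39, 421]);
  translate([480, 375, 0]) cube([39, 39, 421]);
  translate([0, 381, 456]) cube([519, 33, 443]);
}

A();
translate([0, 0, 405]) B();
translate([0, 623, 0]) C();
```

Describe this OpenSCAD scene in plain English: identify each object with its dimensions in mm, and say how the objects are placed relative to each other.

A is a four-legged stool. The seat is 251×253 mm, 40 mm thick, top at z = 405 mm. It stands on four square legs, each 42×42 mm in cross-section, from z = 0 to the seat underside, each flush with a corner of the seat.

B is a picture frame with a 197×731 mm rectangular opening (x by z) and a uniform 25 mm border on every side. Frame depth is 32 mm along y. It is built from two vertical stiles running the full outside height and two horizontal rails spanning the gap between the stiles.

C is a chair: 519×414 mm seat, 35 mm thick, top at z = 456 mm, on four 39 mm square corner legs flush with the seat edges. A 33 mm thick backrest slab spans the full seat width, extending 443 mm above the seat top, its back face flush with the seat's +y edge.

The picture frame is on top of the stool. The chair is on the floor beside the stool on its +y side.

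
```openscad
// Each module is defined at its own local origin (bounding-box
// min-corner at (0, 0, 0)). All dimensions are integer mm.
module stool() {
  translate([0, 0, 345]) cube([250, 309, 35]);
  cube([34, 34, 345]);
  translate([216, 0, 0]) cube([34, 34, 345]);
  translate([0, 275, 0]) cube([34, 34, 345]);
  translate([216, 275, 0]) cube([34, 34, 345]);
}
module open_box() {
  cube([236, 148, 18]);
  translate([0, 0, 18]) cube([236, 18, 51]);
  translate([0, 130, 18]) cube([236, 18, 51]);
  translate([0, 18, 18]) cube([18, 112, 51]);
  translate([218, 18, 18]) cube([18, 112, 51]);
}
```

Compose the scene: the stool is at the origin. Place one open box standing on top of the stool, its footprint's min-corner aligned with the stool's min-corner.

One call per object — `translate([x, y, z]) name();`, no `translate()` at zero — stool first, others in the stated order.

stool();
translate([0, 0, 380]) open_box();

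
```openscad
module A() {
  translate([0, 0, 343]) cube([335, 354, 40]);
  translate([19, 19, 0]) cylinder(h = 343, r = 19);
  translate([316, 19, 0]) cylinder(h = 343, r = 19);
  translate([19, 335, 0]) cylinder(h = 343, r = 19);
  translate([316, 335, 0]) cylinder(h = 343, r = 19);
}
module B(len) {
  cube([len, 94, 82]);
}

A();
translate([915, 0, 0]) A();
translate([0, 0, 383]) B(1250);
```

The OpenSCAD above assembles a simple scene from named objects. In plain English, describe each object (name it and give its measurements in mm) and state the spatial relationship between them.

A is a four-legged stool. The seat is 335×354 mm, 40 mm thick, top at z = 383 mm. It stands on four round legs, each 38 mm in diameter, from z = 0 to the seat underside, each leg's axis is inset half a diameter from the nearest pair of seat edges (so the leg's bounding box is flush with the corner).

B is a rectangular beam 1250 mm long (x), 94 mm deep (y), 82 mm thick (z).

The beam spans the tops of two stools placed 580 mm apart, resting at z = 383 mm.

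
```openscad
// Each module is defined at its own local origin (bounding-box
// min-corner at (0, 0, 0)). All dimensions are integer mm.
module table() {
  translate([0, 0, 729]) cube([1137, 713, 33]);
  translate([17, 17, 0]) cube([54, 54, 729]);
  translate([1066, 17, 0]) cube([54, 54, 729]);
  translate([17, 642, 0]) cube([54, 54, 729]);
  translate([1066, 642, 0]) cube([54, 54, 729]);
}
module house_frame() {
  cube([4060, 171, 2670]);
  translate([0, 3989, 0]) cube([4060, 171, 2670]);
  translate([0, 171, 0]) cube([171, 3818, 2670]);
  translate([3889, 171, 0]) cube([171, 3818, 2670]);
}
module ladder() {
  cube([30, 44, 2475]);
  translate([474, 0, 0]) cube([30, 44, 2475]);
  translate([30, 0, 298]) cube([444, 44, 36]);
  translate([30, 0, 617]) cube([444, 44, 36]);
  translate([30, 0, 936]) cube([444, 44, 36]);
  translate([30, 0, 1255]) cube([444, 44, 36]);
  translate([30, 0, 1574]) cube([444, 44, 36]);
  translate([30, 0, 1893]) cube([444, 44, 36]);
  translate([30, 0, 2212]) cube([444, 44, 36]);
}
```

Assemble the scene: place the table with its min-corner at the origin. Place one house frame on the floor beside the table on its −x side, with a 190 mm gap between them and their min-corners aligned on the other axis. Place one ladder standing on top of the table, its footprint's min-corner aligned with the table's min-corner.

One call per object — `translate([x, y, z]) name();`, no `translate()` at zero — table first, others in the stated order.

table();
translate([-4250, 0, 0]) house_frame();
translate([0, 0, 762]) ladder();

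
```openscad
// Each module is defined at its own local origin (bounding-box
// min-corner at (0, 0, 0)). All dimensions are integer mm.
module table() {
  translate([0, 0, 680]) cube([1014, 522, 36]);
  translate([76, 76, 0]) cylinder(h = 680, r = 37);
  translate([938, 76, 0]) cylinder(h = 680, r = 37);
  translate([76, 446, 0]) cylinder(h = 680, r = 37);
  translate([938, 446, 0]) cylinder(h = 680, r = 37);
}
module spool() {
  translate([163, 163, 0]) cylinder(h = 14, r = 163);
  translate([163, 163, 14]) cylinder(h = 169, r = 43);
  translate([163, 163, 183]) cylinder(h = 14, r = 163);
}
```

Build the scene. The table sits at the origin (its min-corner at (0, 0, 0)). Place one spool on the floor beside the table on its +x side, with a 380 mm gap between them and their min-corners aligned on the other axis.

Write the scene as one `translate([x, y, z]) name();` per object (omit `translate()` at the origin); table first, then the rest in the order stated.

table();
translate([1394, 0, 0]) spool();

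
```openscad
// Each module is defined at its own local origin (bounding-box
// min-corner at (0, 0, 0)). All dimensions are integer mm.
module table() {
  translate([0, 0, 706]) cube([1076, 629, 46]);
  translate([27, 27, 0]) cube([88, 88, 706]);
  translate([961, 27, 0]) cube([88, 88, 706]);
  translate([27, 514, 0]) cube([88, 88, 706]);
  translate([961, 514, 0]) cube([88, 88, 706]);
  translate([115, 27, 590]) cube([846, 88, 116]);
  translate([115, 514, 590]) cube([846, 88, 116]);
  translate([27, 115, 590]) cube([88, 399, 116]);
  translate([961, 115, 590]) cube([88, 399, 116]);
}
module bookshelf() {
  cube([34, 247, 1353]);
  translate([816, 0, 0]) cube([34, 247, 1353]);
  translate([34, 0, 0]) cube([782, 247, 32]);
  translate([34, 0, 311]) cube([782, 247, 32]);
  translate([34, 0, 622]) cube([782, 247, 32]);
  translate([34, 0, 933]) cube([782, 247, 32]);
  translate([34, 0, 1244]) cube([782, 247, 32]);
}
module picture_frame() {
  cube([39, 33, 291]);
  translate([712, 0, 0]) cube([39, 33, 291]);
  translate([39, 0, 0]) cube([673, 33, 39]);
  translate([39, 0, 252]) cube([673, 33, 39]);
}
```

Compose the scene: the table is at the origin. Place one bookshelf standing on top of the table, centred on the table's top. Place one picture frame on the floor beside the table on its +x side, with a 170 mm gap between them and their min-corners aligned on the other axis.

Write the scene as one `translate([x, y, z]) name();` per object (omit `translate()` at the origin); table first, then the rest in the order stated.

table();
translate([113, 191, 752]) bookshelf();
translate([1246, 0, 0]) picture_frame();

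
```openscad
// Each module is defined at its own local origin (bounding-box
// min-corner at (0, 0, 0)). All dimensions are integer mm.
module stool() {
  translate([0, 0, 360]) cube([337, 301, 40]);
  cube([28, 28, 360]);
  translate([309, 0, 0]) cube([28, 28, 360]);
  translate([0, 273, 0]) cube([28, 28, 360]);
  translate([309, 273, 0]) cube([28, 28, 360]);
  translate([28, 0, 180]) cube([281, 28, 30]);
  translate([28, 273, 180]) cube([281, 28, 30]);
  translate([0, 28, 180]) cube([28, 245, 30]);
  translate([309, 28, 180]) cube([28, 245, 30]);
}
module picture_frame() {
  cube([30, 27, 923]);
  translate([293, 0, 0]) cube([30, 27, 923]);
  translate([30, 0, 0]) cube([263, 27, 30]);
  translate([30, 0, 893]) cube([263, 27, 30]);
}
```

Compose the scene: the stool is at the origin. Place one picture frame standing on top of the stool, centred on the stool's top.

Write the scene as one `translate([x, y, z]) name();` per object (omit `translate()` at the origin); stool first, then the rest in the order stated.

stool();
translate([7, 137, 400]) picture_frame();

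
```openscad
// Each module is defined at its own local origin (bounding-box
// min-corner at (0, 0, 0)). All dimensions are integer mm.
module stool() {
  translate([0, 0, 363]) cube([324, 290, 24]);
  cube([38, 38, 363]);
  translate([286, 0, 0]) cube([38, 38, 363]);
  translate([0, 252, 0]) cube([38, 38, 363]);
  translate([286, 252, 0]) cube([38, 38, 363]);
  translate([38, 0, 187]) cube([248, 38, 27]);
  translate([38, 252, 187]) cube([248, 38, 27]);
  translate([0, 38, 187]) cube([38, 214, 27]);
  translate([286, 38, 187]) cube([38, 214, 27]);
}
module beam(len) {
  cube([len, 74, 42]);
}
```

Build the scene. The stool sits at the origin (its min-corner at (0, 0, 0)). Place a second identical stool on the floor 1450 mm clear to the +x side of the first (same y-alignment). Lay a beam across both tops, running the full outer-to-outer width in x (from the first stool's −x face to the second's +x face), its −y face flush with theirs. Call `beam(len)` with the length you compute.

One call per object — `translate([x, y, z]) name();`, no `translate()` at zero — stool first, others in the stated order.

stool();
translate([1774, 0, 0]) stool();
translate([0, 0, 387]) beam(2098);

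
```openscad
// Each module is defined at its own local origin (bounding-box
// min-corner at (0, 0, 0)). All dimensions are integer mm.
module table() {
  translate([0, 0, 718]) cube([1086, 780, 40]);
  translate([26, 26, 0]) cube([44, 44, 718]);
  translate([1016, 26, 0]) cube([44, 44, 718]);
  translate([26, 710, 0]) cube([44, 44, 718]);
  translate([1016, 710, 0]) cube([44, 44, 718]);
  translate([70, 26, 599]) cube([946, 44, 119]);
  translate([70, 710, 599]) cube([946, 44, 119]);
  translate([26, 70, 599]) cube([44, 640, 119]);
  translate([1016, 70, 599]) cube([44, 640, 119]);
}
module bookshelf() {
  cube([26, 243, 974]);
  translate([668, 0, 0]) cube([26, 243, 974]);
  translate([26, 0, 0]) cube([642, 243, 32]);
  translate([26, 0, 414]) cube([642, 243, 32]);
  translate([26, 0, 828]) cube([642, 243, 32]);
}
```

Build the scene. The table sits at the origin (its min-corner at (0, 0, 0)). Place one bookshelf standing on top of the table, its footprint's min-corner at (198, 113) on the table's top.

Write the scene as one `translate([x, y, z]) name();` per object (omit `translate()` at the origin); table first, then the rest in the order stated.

table();
translate([198, 113, 758]) bookshelf();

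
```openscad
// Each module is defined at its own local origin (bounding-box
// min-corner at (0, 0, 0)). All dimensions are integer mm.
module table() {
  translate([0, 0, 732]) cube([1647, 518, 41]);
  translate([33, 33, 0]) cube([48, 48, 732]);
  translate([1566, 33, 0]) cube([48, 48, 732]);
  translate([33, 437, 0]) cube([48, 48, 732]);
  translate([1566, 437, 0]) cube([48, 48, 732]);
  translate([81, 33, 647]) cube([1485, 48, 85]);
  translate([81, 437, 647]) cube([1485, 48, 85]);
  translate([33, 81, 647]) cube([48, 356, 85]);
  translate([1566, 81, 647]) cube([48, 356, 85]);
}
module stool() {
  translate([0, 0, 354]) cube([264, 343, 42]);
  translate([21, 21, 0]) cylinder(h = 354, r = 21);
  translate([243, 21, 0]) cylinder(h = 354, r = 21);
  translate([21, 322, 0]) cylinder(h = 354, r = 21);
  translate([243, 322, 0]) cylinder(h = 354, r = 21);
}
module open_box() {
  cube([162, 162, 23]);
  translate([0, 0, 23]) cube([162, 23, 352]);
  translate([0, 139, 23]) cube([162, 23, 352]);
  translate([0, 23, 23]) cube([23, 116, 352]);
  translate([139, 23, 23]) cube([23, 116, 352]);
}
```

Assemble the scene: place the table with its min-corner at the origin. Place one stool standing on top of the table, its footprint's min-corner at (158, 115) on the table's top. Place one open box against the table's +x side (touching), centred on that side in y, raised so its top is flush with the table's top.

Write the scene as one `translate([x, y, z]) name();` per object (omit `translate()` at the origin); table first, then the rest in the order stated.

table();
translate([158, 115, 773]) stool();
translate([1647, 178, 398]) open_box();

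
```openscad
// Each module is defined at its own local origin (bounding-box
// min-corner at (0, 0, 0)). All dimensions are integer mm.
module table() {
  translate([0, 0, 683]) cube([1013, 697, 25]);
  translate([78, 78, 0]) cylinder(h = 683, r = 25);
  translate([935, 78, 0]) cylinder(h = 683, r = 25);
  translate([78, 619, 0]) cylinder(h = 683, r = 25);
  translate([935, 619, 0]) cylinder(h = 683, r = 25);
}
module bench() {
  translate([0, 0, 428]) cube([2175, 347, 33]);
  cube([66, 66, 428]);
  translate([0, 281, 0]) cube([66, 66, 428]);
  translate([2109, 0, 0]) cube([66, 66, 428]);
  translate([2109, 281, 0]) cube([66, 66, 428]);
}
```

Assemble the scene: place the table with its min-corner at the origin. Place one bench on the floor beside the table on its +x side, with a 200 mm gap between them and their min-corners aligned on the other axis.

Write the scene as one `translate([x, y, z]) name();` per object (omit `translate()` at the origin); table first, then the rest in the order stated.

table();
translate([1213, 0, 0]) bench();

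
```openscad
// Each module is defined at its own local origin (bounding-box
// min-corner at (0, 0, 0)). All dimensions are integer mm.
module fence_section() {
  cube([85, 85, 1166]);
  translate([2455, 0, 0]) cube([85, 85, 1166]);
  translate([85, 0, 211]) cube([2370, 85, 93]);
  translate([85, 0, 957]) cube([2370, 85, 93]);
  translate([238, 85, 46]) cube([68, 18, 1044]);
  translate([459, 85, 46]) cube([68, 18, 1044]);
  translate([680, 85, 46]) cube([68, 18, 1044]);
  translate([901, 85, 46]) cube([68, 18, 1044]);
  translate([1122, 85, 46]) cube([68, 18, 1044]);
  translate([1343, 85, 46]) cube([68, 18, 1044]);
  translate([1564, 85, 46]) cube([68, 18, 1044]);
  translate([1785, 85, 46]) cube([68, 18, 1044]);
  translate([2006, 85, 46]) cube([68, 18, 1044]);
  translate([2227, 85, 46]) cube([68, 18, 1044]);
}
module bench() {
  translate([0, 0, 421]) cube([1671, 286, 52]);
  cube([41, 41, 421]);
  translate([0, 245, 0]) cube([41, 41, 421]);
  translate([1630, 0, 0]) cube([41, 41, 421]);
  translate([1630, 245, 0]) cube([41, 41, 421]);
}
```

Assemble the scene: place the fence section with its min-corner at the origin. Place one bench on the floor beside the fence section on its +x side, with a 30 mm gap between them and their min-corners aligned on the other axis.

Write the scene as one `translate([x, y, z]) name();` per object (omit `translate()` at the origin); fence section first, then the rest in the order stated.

fence_section();
translate([2570, 0, 0]) bench();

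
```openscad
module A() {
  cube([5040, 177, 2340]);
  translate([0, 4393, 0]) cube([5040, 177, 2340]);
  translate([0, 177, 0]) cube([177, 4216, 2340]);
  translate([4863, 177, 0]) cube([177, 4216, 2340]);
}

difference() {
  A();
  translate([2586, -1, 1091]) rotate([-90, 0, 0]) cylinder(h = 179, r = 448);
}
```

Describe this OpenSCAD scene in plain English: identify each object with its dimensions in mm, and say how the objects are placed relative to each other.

A is the wall frame of a small rectangular building: four walls, each 2340 mm tall and 177 mm thick, enclosing a footprint 5040 mm (x) by 4570 mm (y) outside-to-outside, with no floor or roof. The front and back walls (the −y and +y sides) span the full width; the two side walls fit between them.

The house frame has a circular hole of radius 448 mm through its front wall, centred at (x = 2586, z = 1091).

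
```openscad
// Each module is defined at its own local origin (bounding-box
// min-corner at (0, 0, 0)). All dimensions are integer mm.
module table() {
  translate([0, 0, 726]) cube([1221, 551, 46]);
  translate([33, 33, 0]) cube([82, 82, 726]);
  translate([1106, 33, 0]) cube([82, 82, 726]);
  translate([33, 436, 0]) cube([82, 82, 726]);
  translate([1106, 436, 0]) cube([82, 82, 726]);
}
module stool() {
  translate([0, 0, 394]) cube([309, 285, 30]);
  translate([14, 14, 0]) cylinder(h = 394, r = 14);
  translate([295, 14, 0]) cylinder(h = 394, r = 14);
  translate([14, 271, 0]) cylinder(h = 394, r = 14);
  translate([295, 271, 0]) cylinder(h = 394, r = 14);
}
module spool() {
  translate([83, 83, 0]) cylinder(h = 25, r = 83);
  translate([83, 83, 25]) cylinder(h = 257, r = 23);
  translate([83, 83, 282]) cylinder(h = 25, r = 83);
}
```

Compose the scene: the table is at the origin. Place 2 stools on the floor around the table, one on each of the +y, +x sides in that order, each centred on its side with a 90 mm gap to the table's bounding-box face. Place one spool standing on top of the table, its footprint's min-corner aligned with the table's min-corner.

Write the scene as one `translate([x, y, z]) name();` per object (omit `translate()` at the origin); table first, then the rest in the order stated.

table();
translate([456, 641, 0]) stool();
translate([1311, 133, 0]) stool();
translate([0, 0, 772]) spool();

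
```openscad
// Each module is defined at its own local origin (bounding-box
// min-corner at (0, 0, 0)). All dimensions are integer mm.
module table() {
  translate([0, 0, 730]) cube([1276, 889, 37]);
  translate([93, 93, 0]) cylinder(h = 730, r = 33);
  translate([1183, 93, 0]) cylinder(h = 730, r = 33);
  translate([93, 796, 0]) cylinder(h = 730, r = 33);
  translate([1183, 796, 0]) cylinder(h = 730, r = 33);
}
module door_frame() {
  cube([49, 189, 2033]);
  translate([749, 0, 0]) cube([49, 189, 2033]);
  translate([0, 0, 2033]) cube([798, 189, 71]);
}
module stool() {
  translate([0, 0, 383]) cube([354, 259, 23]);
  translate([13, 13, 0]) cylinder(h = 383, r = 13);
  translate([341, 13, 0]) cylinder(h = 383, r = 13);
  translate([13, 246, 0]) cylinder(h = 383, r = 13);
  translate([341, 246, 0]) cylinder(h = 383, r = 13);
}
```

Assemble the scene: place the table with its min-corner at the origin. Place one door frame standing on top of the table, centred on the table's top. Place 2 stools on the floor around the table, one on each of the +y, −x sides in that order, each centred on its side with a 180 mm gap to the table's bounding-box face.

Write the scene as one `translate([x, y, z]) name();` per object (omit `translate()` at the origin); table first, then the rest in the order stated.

table();
translate([239, 350, 767]) door_frame();
translate([461, 1069, 0]) stool();
translate([-534, 315, 0]) stool();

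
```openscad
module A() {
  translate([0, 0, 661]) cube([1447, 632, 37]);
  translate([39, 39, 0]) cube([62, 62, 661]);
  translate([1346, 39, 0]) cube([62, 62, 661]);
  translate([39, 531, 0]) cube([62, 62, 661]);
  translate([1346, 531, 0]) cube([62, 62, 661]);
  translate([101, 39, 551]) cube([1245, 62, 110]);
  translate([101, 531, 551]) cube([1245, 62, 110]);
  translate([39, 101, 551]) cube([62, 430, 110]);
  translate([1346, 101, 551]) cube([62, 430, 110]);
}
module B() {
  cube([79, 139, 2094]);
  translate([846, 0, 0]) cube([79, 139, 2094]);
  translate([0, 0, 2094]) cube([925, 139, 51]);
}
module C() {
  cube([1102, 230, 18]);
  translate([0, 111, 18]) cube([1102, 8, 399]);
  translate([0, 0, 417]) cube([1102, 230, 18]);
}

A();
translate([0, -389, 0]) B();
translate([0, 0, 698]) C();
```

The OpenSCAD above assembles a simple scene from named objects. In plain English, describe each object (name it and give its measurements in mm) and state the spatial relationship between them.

A is a rectangular dining table. The top is 1447×632×37 mm with its upper surface at z = 698 mm. It stands on four 62×62 mm square legs, each inset 39 mm from the nearest pair of top edges, running from the floor to the underside of the top. Four apron rails, 62 mm thick and 110 mm tall, run between adjacent legs with their top edges flush with the underside of the top and their outer faces flush with the legs' outer faces.

B is a rectangular door frame: two vertical jambs of 79×139 mm section, 2094 mm tall, with a clear opening 767 mm wide between their inner faces. A header 51 mm tall and 139 mm deep lies on top of the jambs and spans the full outside width.

C is an I-beam lying along x, 1102 mm long. Overall section height 435 mm. Two flanges 230 mm wide (y) and 18 mm thick, one on the floor and one at the top; a web 8 mm thick runs between them, centred on the flange width.

The door frame is on the floor beside the table on its −y side. The I-beam is on top of the table.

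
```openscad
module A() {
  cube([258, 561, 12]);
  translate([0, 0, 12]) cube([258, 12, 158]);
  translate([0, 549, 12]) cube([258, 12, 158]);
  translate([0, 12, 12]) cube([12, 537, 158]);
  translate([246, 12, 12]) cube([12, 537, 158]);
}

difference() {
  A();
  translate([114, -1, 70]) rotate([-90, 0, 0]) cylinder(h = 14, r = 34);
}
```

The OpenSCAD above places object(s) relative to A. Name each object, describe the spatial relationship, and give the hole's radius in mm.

The subtracted cylinder has r = 34 mm.

A is an open box. The open box has a circular hole through its front wall. The hole's radius is 34 mm.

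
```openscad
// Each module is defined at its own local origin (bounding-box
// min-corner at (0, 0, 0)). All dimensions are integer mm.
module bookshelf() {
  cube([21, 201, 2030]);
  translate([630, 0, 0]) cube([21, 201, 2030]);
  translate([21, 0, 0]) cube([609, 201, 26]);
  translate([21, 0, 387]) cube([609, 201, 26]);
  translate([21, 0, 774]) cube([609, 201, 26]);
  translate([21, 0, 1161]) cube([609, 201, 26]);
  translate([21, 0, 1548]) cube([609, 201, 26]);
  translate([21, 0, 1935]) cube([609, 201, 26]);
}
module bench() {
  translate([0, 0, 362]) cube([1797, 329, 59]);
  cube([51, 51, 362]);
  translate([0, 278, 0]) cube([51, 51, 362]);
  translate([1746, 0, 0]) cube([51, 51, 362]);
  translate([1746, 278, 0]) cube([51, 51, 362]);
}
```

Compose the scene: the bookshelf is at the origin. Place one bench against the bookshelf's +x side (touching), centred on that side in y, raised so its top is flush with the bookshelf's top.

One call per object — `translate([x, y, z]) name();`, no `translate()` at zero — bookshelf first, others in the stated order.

bookshelf();
translate([651, -64, 1609]) bench();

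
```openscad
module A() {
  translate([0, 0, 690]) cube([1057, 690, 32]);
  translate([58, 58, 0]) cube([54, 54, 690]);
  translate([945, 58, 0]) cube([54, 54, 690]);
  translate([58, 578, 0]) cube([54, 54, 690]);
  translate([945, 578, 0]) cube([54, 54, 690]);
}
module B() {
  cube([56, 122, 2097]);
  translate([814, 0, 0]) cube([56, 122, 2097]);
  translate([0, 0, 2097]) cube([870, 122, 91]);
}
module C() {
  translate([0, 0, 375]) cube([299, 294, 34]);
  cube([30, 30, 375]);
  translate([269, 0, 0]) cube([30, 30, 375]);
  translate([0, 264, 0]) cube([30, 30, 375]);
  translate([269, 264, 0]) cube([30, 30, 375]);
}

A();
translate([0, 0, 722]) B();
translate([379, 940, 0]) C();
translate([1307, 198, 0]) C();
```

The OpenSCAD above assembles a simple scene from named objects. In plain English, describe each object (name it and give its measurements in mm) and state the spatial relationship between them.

A is a table: top 1057 mm (x) × 690 mm (y), 32 mm thick, upper face at z = 722 mm, on four 54×54 mm square legs, each inset 58 mm from the nearest pair of top edges, running from z = 0 to the bottom of the top.

B is a door frame. The clear opening is 758 mm wide and 2097 mm high. Two 56 mm wide jambs, 122 mm deep, stand either side of the opening from the floor to the top of the opening. A 91 mm thick head sits across the top of both jambs, spanning the full outside width of the frame.

C is a four-legged stool. The seat is a 299×294×34 mm slab whose top surface is at z = 409 mm; four square legs, each 30×30 mm in cross-section, run from the floor (z = 0) to the underside of the seat, each flush with a corner of the seat.

The door frame is on top of the table. Two stools sit around the table at the +y, +x sides.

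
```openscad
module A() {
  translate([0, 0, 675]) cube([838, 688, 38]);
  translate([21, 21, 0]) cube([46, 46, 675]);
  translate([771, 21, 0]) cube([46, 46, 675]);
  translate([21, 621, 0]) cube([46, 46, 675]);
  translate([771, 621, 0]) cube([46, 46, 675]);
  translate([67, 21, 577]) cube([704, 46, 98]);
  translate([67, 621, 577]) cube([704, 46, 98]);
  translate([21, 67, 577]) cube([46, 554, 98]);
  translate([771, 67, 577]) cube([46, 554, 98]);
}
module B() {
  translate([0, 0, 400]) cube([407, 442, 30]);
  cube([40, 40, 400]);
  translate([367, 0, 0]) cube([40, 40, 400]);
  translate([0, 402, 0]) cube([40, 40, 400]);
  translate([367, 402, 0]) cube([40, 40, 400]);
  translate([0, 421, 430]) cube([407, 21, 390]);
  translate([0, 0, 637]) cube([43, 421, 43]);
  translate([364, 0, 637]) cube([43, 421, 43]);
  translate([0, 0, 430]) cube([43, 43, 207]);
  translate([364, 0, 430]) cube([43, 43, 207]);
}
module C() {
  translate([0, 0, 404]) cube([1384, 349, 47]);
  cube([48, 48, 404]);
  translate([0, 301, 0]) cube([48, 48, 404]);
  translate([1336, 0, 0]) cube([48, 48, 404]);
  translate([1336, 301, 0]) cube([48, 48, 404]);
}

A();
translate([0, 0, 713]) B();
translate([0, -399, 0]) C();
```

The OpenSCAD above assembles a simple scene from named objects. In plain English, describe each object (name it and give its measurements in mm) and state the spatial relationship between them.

A is a table: top 838 mm (x) × 688 mm (y), 38 mm thick, upper face at z = 713 mm, on four 46×46 mm square legs, each inset 21 mm from the nearest pair of top edges, running from z = 0 to the bottom of the top. Four apron rails, 46 mm thick and 98 mm tall, run between adjacent legs with their top edges flush with the underside of the top and their outer faces flush with the legs' outer faces.

B is a chair: 407×442 mm seat, 30 mm thick, top at z = 430 mm, on four 40 mm square corner legs flush with the seat edges. A 21 mm thick backrest slab spans the full seat width, extending 390 mm above the seat top, its back face flush with the seat's +y edge. Two armrests of 43×43 mm section run along each side from the seat's front edge to the front of the backrest, top faces 250 mm above the seat top and outer faces flush with the seat's x-edges; a 43×43 mm post under the front of each armrest stands on the seat at the front corner.

C is a bench: a 1384×349 mm seat slab, 47 mm thick, top at z = 451 mm, on four 48×48 mm square legs flush with the seat corners and standing on z = 0.

The chair is on top of the table. The bench is on the floor beside the table on its −y side.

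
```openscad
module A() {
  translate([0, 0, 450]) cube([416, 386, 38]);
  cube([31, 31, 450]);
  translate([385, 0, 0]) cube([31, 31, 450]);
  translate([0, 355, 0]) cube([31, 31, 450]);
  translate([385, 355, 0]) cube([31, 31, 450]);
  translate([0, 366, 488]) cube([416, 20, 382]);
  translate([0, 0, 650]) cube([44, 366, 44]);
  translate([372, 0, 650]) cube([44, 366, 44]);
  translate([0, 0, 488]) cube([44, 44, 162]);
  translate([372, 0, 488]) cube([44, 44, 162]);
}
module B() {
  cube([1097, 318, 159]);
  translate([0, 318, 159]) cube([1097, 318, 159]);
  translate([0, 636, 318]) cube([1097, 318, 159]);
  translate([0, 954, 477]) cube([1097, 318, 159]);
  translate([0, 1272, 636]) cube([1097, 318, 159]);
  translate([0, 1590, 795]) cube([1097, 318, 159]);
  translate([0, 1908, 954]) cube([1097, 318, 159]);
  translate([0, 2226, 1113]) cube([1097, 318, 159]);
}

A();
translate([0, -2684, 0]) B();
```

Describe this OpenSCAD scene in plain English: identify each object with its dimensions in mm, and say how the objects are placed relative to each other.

A is a chair. The seat is a 416×386×38 mm slab with its top at z = 488 mm, on four 31×31 mm corner legs (flush with the seat edges, standing on z = 0). A flat backrest 20 mm thick, 382 mm tall, spans the full seat width and rises from the seat top along its +y edge, rear face flush with the rear of the seat. Two armrests of 44×44 mm section run along each side from the seat's front edge to the front of the backrest, top faces 206 mm above the seat top and outer faces flush with the seat's x-edges; a 44×44 mm post under the front of each armrest stands on the seat at the front corner.

B is a run of 8 identical solid stair steps. Each tread is 1097×318 mm and each step block is 159 mm high. Step 1 rests on the floor; step k is offset from step 1 by (k−1)×318 mm in y and (k−1)×159 mm in z.

The staircase is on the floor beside the chair on its −y side.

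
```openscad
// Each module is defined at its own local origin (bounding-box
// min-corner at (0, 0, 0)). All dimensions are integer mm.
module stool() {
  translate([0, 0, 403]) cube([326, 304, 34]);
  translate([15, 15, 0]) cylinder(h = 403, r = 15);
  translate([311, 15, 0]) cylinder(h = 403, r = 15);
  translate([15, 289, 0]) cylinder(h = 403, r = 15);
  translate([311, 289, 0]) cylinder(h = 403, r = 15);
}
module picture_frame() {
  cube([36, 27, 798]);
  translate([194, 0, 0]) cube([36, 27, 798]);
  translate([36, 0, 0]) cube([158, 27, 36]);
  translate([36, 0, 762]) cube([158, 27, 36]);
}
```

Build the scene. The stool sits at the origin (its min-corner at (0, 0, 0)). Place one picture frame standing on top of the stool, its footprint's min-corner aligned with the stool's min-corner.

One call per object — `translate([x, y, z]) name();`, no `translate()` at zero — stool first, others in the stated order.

stool();
translate([0, 0, 437]) picture_frame();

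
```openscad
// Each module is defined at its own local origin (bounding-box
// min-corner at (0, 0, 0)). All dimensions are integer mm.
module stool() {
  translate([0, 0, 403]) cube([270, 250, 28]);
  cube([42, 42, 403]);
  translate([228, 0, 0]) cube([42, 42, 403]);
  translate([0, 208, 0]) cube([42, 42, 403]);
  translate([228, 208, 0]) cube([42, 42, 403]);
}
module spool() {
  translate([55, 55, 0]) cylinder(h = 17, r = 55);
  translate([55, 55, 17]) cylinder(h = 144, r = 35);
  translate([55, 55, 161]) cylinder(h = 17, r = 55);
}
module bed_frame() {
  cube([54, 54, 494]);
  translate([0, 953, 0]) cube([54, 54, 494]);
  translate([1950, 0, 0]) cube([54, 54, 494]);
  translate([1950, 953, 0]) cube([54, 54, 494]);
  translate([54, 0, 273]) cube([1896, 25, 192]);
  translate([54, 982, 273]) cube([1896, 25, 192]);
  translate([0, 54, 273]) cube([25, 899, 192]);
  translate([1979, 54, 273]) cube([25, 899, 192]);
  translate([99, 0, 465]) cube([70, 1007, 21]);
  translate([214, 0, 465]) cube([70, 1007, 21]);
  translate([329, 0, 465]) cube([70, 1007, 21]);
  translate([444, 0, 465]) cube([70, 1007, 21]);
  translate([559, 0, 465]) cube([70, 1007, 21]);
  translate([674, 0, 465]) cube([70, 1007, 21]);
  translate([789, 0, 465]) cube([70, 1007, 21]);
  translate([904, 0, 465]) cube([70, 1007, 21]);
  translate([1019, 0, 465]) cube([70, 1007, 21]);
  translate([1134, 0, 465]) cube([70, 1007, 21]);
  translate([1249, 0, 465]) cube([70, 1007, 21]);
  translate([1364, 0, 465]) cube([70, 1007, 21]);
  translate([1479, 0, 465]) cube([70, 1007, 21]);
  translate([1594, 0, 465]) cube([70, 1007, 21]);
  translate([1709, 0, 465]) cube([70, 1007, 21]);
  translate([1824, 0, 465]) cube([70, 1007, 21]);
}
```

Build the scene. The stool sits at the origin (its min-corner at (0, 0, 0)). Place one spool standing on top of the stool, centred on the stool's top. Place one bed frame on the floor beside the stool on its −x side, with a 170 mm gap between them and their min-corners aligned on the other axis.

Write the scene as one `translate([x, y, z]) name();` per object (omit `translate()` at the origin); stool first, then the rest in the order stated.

stool();
translate([80, 70, 431]) spool();
translate([-2174, 0, 0]) bed_frame();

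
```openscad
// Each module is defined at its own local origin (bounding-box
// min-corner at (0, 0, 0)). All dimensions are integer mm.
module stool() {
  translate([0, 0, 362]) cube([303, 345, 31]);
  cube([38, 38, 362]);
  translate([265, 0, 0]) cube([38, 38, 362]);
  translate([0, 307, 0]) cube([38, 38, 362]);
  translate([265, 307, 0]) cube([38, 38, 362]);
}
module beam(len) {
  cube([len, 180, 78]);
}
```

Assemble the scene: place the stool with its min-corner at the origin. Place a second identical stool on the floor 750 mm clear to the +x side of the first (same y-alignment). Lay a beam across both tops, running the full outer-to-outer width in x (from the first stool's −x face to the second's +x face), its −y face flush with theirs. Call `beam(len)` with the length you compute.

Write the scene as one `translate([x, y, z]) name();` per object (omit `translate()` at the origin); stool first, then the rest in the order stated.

stool();
translate([1053, 0, 0]) stool();
translate([0, 0, 393]) beam(1356);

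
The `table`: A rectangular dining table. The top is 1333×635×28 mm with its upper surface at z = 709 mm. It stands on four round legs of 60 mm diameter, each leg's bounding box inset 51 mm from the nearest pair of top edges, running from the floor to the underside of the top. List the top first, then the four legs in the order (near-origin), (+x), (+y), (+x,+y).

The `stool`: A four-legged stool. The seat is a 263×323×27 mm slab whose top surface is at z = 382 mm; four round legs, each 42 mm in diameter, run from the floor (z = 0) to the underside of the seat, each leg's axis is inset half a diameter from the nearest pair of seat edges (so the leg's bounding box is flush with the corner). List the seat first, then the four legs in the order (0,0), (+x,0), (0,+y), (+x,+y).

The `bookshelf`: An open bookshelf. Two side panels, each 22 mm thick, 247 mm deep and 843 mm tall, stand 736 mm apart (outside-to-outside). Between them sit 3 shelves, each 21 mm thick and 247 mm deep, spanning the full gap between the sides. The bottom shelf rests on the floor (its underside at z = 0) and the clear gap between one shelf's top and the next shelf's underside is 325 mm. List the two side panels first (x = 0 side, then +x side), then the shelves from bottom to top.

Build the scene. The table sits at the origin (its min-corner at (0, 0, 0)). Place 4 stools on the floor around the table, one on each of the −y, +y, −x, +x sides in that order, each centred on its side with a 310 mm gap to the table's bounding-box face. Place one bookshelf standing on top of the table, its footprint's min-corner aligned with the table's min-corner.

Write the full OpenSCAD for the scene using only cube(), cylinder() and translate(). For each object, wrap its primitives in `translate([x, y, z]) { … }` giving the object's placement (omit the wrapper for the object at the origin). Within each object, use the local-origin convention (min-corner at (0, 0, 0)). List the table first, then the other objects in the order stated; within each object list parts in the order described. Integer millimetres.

translate([0, 0, 681]) cube([1333, 635, 28]);
translate([81, 81, 0]) cylinder(h = 681, r = 30);
translate([1252, 81, 0]) cylinder(h = 681, r = 30);
translate([81, 554, 0]) cylinder(h = 681, r = 30);
translate([1252, 554, 0]) cylinder(h = 681, r = 30);
translate([535, -633, 0]) {
  translate([0, 0, 355]) cube([263, 323, 27]);
  translate([21, 21, 0]) cylinder(h = 355, r = 21);
  translate([242, 21, 0]) cylinder(h = 355, r = 21);
  translate([21, 302, 0]) cylinder(h = 355, r = 21);
  translate([242, 302, 0]) cylinder(h = 355, r = 21);
}
translate([535, 945, 0]) {
  translate([0, 0, 355]) cube([263, 323, 27]);
  translate([21, 21, 0]) cylinder(h = 355, r = 21);
  translate([242, 21, 0]) cylinder(h = 355, r = 21);
  translate([21, 302, 0]) cylinder(h = 355, r = 21);
  translate([242, 302, 0]) cylinder(h = 355, r = 21);
}
translate([-573, 156, 0]) {
  translate([0, 0, 355]) cube([263, 323, 27]);
  translate([21, 21, 0]) cylinder(h = 355, r = 21);
  translate([242, 21, 0]) cylinder(h = 355, r = 21);
  translate([21, 302, 0]) cylinder(h = 355, r = 21);
  translate([242, 302, 0]) cylinder(h = 355, r = 21);
}
translate([1643, 156, 0]) {
  translate([0, 0, 355]) cube([263, 323, 27]);
  translate([21, 21, 0]) cylinder(h = 355, r = 21);
  translate([242, 21, 0]) cylinder(h = 355, r = 21);
  translate([21, 302, 0]) cylinder(h = 355, r = 21);
  translate([242, 302, 0]) cylinder(h = 355, r = 21);
}
translate([0, 0, 709]) {
  cube([22, 247, 843]);
  translate([714, 0, 0]) cube([22, 247, 843]);
  translate([22, 0, 0]) cube([692, 247, 21]);
  translate([22, 0, 346]) cube([692, 247, 21]);
  translate([22, 0, 692]) cube([692, 247, 21]);
}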